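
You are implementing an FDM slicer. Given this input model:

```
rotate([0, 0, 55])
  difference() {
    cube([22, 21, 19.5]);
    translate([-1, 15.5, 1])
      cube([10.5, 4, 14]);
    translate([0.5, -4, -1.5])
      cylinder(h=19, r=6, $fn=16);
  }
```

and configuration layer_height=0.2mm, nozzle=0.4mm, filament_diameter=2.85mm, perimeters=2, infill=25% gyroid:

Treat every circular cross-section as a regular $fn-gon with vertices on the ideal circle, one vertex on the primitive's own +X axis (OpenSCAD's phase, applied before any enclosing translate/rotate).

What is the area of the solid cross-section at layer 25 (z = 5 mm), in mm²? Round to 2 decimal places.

At z = 5 mm: the cube is present — its section is the full 22×21 rectangle (area 462.00 mm²); the 10.5×4 cube at (-1, 15.5) contributes its full rectangle (area 42.00 mm²); the r=6 cylinder at (0.5, -4) gives a regular 16-gon of circumradius 6 (constant along its height) (area = (16/2)·6.000²·sin(360°/16) = 110.21 mm²); Subtracting the remaining from the first: starting from the 22×21 cube (462.00 mm²), the 10.5×4 cube at (-1, 15.5) partially overlaps it — only the 38.00 mm² overlap (of its 42.00 mm²) is removed, clipping the outline; the r=6 cylinder at (0.5, -4) partially overlaps it — only the 6.80 mm² overlap (of its 110.21 mm²) is removed, clipping the outline — area = 417.20 mm²; (rotated 55° about Z; rotation is an isometry so areas/perimeters/island counts are preserved). Overall, the cross-section is a single solid region. Net area = 417.20 mm².

417.20 mm²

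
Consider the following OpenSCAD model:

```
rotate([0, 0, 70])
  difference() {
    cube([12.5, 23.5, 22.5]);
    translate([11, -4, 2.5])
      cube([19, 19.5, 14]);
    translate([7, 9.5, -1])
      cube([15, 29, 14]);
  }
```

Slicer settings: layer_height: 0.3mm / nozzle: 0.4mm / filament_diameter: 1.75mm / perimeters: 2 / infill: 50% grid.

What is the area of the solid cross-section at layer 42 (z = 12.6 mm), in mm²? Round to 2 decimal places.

202.50 mm²

At z = 12.6 mm: the cube (footprint 12.5×23.5) is included at this height (area 293.75 mm²); the 19×19.5 cube at (11, -4) contributes its full rectangle (area 370.50 mm²); the cube at (7, 9.5) is present — its section is the full 15×29 rectangle (area 435.00 mm²); Taking the first minus the rest: starting from the 12.5×23.5 cube (293.75 mm²), the 19×19.5 cube at (11, -4) partially overlaps it — only the 23.25 mm² overlap (of its 370.50 mm²) is removed, clipping the outline; the 15×29 cube at (7, 9.5) partially overlaps it — only the 68.00 mm² overlap (of its 435.00 mm²) is removed, clipping the outline — area = 202.50 mm²; (rotated 70° about Z; rotation is an isometry so areas/perimeters/island counts are preserved). Overall, the cross-section is a single solid region. Net area = 202.50 mm².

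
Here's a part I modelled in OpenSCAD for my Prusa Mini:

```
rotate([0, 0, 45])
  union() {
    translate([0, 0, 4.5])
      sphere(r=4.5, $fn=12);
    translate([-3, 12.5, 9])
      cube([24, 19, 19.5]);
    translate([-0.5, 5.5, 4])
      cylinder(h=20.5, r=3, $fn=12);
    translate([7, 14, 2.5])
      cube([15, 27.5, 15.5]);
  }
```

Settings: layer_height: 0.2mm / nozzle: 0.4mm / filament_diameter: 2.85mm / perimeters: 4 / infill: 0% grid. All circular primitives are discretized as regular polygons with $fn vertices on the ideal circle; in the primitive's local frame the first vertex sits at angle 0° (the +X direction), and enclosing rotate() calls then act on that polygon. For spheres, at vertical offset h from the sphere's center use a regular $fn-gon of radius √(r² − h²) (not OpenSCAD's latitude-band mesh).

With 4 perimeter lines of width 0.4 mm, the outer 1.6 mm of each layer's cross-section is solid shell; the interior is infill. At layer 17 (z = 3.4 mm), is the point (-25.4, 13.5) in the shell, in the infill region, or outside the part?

outside

At z = 3.4 mm: the sphere: section is a regular 12-gon, circumradius = √(r²−h²) = √(4.5²−1.1²) = 4.363; the cube at (-3, 12.5) is not intersected at this z (z outside [9, 28.5]); the cylinder at (-0.5, 5.5) is not intersected at this z (z outside [4, 24.5]); the cube at (7, 14) is present — its section is the full 15×27.5 rectangle; Taking the union: the 2 present regions are separate (no shared area or edge), so areas and boundary lengths simply add and each stays a separate island — 2 connected regions; (rotated 45° about Z; rotation is an isometry so areas/perimeters/island counts are preserved). Overall, the cross-section has 2 separate islands. Undo the 45° rotation: the query point maps to (-8.415, 27.506) in the un-rotated model frame. The nearest boundary edge runs (7.00, 14.00)→(7.00, 41.50); distance from the point to it = 15.41 mm. The point is not inside any of the regions above, so it lies outside the cross-section (15.41 mm from the nearest boundary).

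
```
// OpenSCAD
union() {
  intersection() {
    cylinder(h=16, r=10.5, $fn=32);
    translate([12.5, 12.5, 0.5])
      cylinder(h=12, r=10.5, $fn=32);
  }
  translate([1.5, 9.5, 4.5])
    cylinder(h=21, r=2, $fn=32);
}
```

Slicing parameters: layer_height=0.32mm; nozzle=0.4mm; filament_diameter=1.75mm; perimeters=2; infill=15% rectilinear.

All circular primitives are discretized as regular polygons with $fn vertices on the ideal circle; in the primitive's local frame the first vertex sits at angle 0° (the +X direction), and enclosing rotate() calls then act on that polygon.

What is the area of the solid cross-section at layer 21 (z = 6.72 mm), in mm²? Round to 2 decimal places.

At z = 6.72 mm: the r=10.5 cylinder contributes a regular 32-gon of circumradius 10.5 (area = (32/2)·10.500²·sin(360°/32) = 344.14 mm²); the r=10.5 cylinder at (12.5, 12.5) contributes a regular 32-gon of circumradius 10.5 (area = (32/2)·10.500²·sin(360°/32) = 344.14 mm²); Taking the intersection: the r=10.5 cylinder at (12.5, 12.5) partially overlaps the r=10.5 cylinder; clipping to the common part keeps 24.71 mm² — area = 24.71 mm²; the cylinder at (1.5, 9.5): section is a regular 32-gon, circumradius r=2 (area = (32/2)·2.000²·sin(360°/32) = 12.49 mm²); Taking the union: the regions partially overlap — summed areas 37.19 mm² minus the doubly-counted overlap 1.43 mm² gives 35.77 mm² — area = 35.77 mm². Overall, the cross-section is a single solid region. Net area = 35.77 mm².

35.77 mm²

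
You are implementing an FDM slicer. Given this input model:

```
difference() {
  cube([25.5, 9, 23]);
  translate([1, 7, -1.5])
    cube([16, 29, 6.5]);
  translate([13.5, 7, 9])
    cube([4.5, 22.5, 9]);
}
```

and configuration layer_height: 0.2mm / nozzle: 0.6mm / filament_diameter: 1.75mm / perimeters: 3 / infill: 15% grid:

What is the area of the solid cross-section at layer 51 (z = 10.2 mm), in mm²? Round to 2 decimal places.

At z = 10.2 mm: the cube is present — its section is the full 25.5×9 rectangle (area 229.50 mm²); the cube at (1, 7) does not reach this height (z outside [-1.5, 5]); the cube at (13.5, 7) is present — its section is the full 4.5×22.5 rectangle (area 101.25 mm²); Subtracting the remaining from the first: starting from the 25.5×9 cube (229.50 mm²), the 4.5×22.5 cube at (13.5, 7) partially overlaps it — only the 9.00 mm² overlap (of its 101.25 mm²) is removed, clipping the outline — area = 220.50 mm². Overall, the cross-section is a single solid region. Net area = 220.50 mm².

220.50 mm²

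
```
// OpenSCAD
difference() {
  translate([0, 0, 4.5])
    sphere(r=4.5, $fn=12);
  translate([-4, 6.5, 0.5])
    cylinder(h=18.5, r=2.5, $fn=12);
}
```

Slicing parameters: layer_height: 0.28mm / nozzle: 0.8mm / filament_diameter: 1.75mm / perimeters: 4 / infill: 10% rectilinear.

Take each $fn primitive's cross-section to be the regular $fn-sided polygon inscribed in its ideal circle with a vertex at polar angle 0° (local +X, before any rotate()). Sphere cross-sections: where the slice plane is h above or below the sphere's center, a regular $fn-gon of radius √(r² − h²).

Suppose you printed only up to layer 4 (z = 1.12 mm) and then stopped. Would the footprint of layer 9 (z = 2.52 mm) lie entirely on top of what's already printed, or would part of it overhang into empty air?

Compare the two slices. At z = 1.12: the sphere: section is a regular 12-gon, circumradius = √(r²−h²) = √(4.5²−3.38²) = 2.971 (area = (12/2)·2.971²·sin(360°/12) = 26.48 mm²); the cylinder at (-4, 6.5): section is a regular 12-gon, circumradius r=2.5 (area = (12/2)·2.500²·sin(360°/12) = 18.75 mm²); Taking the first minus the rest: starting from the r=4.5 sphere (26.48 mm²), the r=2.5 cylinder at (-4, 6.5) misses the remaining region (no effect) — area = 26.48 mm². At z = 2.52: the r=4.5 sphere slices to a regular 12-gon of circumradius 4.041 (√(r²−h²) with h=1.98 from center) (area = (12/2)·4.041²·sin(360°/12) = 48.99 mm²); the r=2.5 cylinder at (-4, 6.5) gives a regular 12-gon of circumradius 2.5 (constant along its height) (area = (12/2)·2.500²·sin(360°/12) = 18.75 mm²); Taking the first minus the rest: starting from the r=4.5 sphere (48.99 mm²), the r=2.5 cylinder at (-4, 6.5) misses the remaining region (no effect) — area = 48.99 mm². Checking containment: at z = 2.52 the cross-section extends beyond the z = 1.12 cross-section by about 22.51 mm².

part overhangs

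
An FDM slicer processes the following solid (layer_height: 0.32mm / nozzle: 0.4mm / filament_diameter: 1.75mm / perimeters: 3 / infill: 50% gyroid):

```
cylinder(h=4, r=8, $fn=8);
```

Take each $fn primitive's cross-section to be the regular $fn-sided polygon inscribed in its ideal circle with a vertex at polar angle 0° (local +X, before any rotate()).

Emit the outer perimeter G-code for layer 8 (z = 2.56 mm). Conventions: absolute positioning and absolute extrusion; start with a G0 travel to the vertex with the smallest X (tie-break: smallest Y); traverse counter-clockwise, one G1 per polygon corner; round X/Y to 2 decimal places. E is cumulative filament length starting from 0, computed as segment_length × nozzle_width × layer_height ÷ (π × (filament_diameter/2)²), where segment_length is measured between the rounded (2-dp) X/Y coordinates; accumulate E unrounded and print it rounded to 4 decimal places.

At z = 2.56 mm: the r=8 cylinder gives a regular 8-gon of circumradius 8 (constant along its height). The outline is a single polygon with 8 vertices. Extrusion per mm of travel: 0.4 × 0.32 / (π × 0.875²) = 0.053216. Accumulating E over each segment gives final E = 2.6074.

G0 X-8.00 Y0.00 Z2.56
G1 X-5.66 Y-5.66 E0.3259
G1 X0.00 Y-8.00 E0.6519
G1 X5.66 Y-5.66 E0.9778
G1 X8.00 Y0.00 E1.3037
G1 X5.66 Y5.66 E1.6297
G1 X0.00 Y8.00 E1.9556
G1 X-5.66 Y5.66 E2.2815
G1 X-8.00 Y0.00 E2.6074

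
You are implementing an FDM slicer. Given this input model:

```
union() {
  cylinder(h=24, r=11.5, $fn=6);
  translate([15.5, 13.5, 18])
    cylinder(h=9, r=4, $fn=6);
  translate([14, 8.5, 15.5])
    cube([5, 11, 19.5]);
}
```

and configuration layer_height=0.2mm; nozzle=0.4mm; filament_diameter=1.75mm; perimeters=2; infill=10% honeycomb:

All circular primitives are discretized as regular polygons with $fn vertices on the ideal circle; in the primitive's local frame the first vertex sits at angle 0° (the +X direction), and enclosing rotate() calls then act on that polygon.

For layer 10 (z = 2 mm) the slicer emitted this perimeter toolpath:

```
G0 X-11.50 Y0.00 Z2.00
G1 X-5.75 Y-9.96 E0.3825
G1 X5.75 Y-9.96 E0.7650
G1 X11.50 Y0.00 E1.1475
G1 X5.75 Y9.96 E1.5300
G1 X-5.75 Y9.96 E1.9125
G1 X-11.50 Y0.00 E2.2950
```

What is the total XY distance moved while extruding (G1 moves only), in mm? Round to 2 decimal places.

69.00 mm

Sum the Euclidean lengths of each G1 segment: total = 69.00 mm.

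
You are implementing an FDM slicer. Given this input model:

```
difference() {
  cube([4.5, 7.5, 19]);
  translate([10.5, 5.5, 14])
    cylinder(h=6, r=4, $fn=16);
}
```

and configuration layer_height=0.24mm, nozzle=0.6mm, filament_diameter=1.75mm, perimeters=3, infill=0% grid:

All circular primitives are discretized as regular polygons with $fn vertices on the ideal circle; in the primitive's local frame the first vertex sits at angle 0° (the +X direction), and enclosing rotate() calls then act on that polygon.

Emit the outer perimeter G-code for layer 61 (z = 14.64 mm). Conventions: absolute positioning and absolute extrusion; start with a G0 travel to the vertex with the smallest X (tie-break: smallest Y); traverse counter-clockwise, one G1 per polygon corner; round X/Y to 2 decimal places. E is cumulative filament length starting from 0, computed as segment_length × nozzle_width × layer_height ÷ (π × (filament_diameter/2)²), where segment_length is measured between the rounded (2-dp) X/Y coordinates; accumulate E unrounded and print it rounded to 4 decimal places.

G0 X0.00 Y0.00 Z14.64
G1 X4.50 Y0.00 E0.2694
G1 X4.50 Y7.50 E0.7184
G1 X0.00 Y7.50 E0.9878
G1 X0.00 Y0.00 E1.4368

At z = 14.64 mm: the cube (footprint 4.5×7.5) is included at this height; the r=4 cylinder at (10.5, 5.5) contributes a regular 16-gon of circumradius 4; Subtracting the remaining from the first: starting from the 4.5×7.5 cube, the r=4 cylinder at (10.5, 5.5) misses the remaining region (no effect) — 1 connected region. The outline is a single polygon with 4 vertices. Extrusion per mm of travel: 0.6 × 0.24 / (π × 0.875²) = 0.059868. Accumulating E over each segment gives final E = 1.4368.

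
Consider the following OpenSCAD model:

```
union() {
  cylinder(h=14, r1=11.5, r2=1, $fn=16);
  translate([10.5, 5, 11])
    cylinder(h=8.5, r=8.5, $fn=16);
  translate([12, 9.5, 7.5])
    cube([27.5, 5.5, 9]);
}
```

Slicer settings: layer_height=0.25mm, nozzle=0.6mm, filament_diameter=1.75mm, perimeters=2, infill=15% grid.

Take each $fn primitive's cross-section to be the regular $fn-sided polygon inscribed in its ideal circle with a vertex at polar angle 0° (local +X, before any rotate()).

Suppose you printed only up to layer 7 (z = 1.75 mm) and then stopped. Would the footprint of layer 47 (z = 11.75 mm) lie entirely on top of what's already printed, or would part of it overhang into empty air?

part overhangs

Compare the two slices. At z = 1.75: the cone (r1=11.5→r2=1) has section circumradius 10.188 here — a regular 16-gon (area = (16/2)·10.188²·sin(360°/16) = 317.73 mm²); the cylinder at (10.5, 5) is not intersected at this z (z outside [11, 19.5]); the cube at (12, 9.5) is absent (z outside [7.5, 16.5]); Taking the union: only the cone is present, so the union is just that shape — area = 317.73 mm². At z = 11.75: the cone: at t=0.839 of its height the radius interpolates to r₁+(r₂−r₁)t = 2.688, giving a regular 16-gon of that circumradius (area = (16/2)·2.688²·sin(360°/16) = 22.11 mm²); the r=8.5 cylinder at (10.5, 5) contributes a regular 16-gon of circumradius 8.5 (area = (16/2)·8.500²·sin(360°/16) = 221.19 mm²); the cube at (12, 9.5) (footprint 27.5×5.5) is included at this height (area 151.25 mm²); Taking the union: the regions partially overlap — summed areas 394.55 mm² minus the doubly-counted overlap 13.65 mm² gives 380.90 mm² — area = 380.90 mm². Checking containment: at z = 11.75 the cross-section extends beyond the z = 1.75 cross-section by about 291.34 mm².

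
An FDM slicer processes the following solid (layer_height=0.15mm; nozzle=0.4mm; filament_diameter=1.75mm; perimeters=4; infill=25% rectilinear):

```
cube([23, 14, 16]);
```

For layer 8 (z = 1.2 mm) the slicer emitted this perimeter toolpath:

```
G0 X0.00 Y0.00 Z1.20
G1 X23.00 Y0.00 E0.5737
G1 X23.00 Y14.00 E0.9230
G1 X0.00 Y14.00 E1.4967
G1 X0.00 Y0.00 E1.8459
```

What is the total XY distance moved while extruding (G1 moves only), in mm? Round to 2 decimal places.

74.00 mm

Sum the Euclidean lengths of each G1 segment: total = 74.00 mm.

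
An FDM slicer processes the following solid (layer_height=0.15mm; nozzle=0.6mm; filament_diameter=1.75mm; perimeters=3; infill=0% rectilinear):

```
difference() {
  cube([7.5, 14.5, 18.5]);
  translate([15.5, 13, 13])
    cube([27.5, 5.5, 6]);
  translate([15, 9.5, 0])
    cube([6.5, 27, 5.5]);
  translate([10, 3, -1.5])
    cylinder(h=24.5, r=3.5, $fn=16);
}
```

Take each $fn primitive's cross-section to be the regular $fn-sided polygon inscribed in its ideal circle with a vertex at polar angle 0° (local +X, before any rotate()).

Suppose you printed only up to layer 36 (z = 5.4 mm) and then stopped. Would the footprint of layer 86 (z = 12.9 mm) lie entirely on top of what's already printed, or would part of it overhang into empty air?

Compare the two slices. At z = 5.4: the cube (footprint 7.5×14.5) is included at this height (area 108.75 mm²); the cube at (15.5, 13) is not intersected at this z (z outside [13, 19]); the cube at (15, 9.5) is present — its section is the full 6.5×27 rectangle (area 175.50 mm²); the cylinder at (10, 3): section is a regular 16-gon, circumradius r=3.5 (area = (16/2)·3.500²·sin(360°/16) = 37.50 mm²); After the difference (first − rest): starting from the 7.5×14.5 cube (108.75 mm²), the 6.5×27 cube at (15, 9.5) misses the remaining region (no effect); the r=3.5 cylinder at (10, 3) partially overlaps it — only the 3.13 mm² overlap (of its 37.50 mm²) is removed, clipping the outline — area = 105.62 mm². At z = 12.9: the cube (footprint 7.5×14.5) is included at this height (area 108.75 mm²); the cube at (15.5, 13) is not intersected at this z (z outside [13, 19]); the cube at (15, 9.5) is absent (z outside [0, 5.5]); the r=3.5 cylinder at (10, 3) contributes a regular 16-gon of circumradius 3.5 (area = (16/2)·3.500²·sin(360°/16) = 37.50 mm²); Subtracting the remaining from the first: starting from the 7.5×14.5 cube (108.75 mm²), the r=3.5 cylinder at (10, 3) partially overlaps it — only the 3.13 mm² overlap (of its 37.50 mm²) is removed, clipping the outline — area = 105.62 mm². Checking containment: the cross-section at z = 12.9 is a subset of the cross-section at z = 5.4.

entirely on top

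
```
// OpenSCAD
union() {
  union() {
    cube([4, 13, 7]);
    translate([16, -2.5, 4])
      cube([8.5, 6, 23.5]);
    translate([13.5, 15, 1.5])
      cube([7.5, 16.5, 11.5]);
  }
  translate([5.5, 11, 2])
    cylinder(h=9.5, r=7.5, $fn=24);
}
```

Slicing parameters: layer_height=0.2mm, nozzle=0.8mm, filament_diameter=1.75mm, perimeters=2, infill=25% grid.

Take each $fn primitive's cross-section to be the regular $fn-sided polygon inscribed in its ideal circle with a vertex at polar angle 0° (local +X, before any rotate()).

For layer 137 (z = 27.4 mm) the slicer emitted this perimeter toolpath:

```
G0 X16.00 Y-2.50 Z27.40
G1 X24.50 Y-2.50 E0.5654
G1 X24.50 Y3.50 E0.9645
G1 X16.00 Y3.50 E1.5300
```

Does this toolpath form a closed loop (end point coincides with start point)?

no

Start point (G0): (16.00, -2.50). End point (last G1): the path does not return to the start — open.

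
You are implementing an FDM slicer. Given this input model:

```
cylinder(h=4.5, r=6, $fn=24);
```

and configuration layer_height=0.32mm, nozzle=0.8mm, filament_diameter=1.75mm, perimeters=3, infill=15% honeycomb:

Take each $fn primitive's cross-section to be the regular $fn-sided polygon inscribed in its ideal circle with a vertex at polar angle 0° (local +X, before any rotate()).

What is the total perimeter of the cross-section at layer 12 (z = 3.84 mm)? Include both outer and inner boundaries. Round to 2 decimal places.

37.59 mm

At z = 3.84 mm: the r=6 cylinder contributes a regular 24-gon of circumradius 6 (perimeter = 2·24·6.000·sin(180°/24) = 37.59 mm). Overall, the cross-section is a single solid region. Total boundary length (outer) = 37.59 mm.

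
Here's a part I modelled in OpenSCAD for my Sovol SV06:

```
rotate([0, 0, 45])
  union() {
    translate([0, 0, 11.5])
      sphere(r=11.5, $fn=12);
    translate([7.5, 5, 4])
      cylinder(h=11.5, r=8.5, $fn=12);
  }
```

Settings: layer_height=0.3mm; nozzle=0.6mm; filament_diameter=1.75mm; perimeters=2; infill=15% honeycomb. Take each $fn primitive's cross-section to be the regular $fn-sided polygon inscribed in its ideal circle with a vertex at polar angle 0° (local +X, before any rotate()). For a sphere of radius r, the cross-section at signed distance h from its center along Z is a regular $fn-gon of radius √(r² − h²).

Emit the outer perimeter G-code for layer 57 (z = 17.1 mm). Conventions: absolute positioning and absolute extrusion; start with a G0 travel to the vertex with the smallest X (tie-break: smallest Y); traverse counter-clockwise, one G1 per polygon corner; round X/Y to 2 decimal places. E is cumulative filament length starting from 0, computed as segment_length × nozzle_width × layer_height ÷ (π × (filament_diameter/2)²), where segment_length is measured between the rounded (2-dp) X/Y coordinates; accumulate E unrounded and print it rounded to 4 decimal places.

G0 X-9.70 Y-2.60 Z17.10
G1 X-7.10 Y-7.10 E0.3889
G1 X-2.60 Y-9.70 E0.7779
G1 X2.60 Y-9.70 E1.1670
G1 X7.10 Y-7.10 E1.5559
G1 X9.70 Y-2.60 E1.9449
G1 X9.70 Y2.60 E2.3340
G1 X7.10 Y7.10 E2.7229
G1 X2.60 Y9.70 E3.1119
G1 X-2.60 Y9.70 E3.5010
G1 X-7.10 Y7.10 E3.8899
G1 X-9.70 Y2.60 E4.2789
G1 X-9.70 Y-2.60 E4.6680

At z = 17.1 mm: the r=11.5 sphere contributes a regular 12-gon of circumradius √(11.5²−5.6²) = 10.044; the cylinder at (7.5, 5) is absent (z outside [4, 15.5]); Taking the union: only the r=11.5 sphere is present, so the union is just that shape — 1 connected region; (whole slice rotated 45° about Z — lengths, areas and connectivity unchanged). The outline is a single polygon with 12 vertices. Extrusion per mm of travel: 0.6 × 0.3 / (π × 0.875²) = 0.074835. Accumulating E over each segment gives final E = 4.6680.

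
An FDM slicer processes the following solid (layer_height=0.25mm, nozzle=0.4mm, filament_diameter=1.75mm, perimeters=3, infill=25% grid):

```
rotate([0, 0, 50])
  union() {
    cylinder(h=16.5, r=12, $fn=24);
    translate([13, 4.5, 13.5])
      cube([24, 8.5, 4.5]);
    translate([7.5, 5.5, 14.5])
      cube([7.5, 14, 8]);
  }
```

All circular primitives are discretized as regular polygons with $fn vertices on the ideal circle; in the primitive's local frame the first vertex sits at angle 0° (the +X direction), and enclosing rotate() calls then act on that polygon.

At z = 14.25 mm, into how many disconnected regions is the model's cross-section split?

At z = 14.25 mm: the cylinder: section is a regular 24-gon, circumradius r=12; the cube at (13, 4.5) is present — its section is the full 24×8.5 rectangle; the cube at (7.5, 5.5) is not intersected at this z (z outside [14.5, 22.5]); Combining (union): the 2 present regions are separate (no shared area or edge), so areas and boundary lengths simply add and each stays a separate island — 2 connected regions; (whole slice rotated 50° about Z — lengths, areas and connectivity unchanged). The result has 2 disconnected regions.

2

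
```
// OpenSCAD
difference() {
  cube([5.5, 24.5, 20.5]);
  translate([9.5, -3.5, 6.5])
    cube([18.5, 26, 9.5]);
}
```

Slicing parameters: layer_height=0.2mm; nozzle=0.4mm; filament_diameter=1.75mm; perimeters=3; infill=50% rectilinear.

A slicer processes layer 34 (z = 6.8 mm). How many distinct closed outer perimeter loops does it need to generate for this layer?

1

At z = 6.8 mm: the cube is present — its section is the full 5.5×24.5 rectangle; the cube at (9.5, -3.5) (footprint 18.5×26) is included at this height; Subtracting the remaining from the first: starting from the 5.5×24.5 cube, the 18.5×26 cube at (9.5, -3.5) misses the remaining region (no effect) — 1 connected region. The result has 1 disconnected region.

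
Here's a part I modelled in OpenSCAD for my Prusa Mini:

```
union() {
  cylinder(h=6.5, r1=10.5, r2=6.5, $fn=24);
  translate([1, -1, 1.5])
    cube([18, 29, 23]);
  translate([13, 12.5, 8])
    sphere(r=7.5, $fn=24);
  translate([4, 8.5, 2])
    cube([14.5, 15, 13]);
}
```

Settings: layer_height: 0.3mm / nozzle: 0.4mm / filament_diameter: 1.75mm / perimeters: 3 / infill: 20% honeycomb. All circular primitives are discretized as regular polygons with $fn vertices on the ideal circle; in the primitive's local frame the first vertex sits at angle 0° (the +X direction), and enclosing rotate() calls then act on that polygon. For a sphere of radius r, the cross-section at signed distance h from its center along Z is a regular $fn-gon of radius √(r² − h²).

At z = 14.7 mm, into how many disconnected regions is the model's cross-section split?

At z = 14.7 mm: the cone does not reach this height (z outside [0, 6.5]); the cube at (1, -1) is present — its section is the full 18×29 rectangle; the r=7.5 sphere at (13, 12.5) contributes a regular 24-gon of circumradius √(7.5²−6.7²) = 3.370; the cube at (4, 8.5) is present — its section is the full 14.5×15 rectangle; Taking the union: the regions partially overlap (shared area 252.78 mm²), so overlapping operands fuse into one piece — 1 connected region. The result has 1 disconnected region.

1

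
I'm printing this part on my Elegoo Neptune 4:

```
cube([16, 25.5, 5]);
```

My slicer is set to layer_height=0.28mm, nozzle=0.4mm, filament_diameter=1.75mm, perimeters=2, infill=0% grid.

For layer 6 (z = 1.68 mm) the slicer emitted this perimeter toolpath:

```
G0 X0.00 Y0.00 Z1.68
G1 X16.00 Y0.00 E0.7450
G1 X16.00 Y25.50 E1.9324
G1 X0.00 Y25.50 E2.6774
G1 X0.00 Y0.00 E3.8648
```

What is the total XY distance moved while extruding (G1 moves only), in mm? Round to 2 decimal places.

Sum the Euclidean lengths of each G1 segment: total = 83.00 mm.

83.00 mm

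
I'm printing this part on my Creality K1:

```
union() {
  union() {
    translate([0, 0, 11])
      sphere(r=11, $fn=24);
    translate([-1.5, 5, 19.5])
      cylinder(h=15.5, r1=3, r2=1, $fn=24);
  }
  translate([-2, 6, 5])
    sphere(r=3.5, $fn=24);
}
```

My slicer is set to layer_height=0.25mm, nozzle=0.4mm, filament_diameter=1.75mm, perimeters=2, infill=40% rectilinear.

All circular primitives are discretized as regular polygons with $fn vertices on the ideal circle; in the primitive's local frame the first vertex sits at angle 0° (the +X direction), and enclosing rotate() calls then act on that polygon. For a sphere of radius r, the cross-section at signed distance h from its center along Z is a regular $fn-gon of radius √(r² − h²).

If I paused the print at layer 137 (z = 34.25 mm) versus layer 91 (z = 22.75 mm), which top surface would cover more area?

Layer 137 (z = 34.25): the sphere is absent (|z−center|=23.250 > r=11); the cone at (-1.5, 5): at t=0.952 of its height the radius interpolates to r₁+(r₂−r₁)t = 1.097, giving a regular 24-gon of that circumradius (area = (24/2)·1.097²·sin(360°/24) = 3.74 mm²); Combining (union): only the cone at (-1.5, 5) is present, so the union is just that shape — area = 3.74 mm²; the sphere at (-2, 6) is absent (|z−center|=29.250 > r=3.5); Merging all regions: only the result so far is present, so the union is just that shape — area = 3.74 mm². So its area = 3.74 mm². Layer 91 (z = 22.75): the sphere does not reach this height (|z−center|=11.750 > r=11); the cone at (-1.5, 5): at t=0.210 of its height the radius interpolates to r₁+(r₂−r₁)t = 2.581, giving a regular 24-gon of that circumradius (area = (24/2)·2.581²·sin(360°/24) = 20.68 mm²); Merging all regions: only the cone at (-1.5, 5) is present, so the union is just that shape — area = 20.68 mm²; the sphere at (-2, 6) does not reach this height (|z−center|=17.750 > r=3.5); Merging all regions: only that combined region is present, so the union is just that shape — area = 20.68 mm². So its area = 20.68 mm². Layer 91 is larger (20.68 vs 3.74 mm²).

layer 91 (z = 22.75 mm)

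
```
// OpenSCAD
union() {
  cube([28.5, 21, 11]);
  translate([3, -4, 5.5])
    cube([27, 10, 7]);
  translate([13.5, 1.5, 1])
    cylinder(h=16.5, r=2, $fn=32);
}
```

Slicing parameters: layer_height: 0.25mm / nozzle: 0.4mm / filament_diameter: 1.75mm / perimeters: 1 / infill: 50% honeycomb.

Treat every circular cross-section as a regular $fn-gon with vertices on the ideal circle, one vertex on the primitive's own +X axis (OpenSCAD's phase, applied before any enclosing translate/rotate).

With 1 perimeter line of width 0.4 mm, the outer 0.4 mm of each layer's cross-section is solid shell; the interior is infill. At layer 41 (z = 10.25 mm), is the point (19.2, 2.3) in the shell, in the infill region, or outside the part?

infill

At z = 10.25 mm: the cube (footprint 28.5×21) is included at this height; the 27×10 cube at (3, -4) contributes its full rectangle; the r=2 cylinder at (13.5, 1.5) gives a regular 32-gon of circumradius 2 (constant along its height); Taking the union: the regions partially overlap (shared area 165.49 mm²), so overlapping operands fuse into one piece — 1 connected region. Overall, the cross-section is a single solid region. The nearest boundary edge runs (30.00, -4.00)→(3.00, -4.00); distance from the point to it = 6.30 mm. The point is inside the cross-section and 6.30 mm from the nearest boundary — more than the 0.4 mm shell width (1 × 0.4), so it's in the infill interior.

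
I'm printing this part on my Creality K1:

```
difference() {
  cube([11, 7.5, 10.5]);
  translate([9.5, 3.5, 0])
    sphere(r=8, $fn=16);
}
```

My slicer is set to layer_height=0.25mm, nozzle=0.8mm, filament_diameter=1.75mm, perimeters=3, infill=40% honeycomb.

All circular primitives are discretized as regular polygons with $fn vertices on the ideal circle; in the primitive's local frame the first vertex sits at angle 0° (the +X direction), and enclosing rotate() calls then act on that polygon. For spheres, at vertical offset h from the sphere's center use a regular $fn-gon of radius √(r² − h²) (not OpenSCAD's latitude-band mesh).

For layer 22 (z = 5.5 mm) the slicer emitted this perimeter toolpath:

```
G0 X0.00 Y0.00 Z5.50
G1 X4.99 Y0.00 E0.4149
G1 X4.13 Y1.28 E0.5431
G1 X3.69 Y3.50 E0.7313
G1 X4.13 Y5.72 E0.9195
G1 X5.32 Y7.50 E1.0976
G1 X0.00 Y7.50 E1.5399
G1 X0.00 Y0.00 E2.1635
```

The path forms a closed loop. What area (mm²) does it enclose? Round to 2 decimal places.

Apply the shoelace formula to the sequence of (X, Y) vertices; enclosed area = 31.61 mm².

31.61 mm²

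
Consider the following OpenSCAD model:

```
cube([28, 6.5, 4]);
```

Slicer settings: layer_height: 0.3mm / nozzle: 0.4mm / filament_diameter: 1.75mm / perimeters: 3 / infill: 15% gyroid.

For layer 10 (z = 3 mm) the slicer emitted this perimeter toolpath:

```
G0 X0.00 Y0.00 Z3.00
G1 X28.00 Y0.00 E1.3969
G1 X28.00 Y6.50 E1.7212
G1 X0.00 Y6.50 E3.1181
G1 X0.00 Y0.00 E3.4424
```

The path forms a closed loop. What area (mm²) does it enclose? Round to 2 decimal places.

Apply the shoelace formula to the sequence of (X, Y) vertices; enclosed area = 182.00 mm².

182.00 mm²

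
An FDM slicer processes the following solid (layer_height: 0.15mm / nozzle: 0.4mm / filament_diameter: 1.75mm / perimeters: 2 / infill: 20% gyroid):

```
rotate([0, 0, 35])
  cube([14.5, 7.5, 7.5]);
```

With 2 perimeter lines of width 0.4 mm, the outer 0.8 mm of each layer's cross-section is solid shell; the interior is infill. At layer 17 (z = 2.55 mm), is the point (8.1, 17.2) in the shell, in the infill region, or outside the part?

outside

At z = 2.55 mm: the 14.5×7.5 cube contributes its full rectangle; (whole slice rotated 35° about Z — lengths, areas and connectivity unchanged). Overall, the cross-section is a single solid region. Undo the 35° rotation: the query point maps to (16.501, 9.443) in the un-rotated model frame. The nearest boundary edge runs (14.50, 0.00)→(14.50, 7.50); distance from the point to it = 2.79 mm. The point is not inside any of the regions above, so it lies outside the cross-section (2.79 mm from the nearest boundary).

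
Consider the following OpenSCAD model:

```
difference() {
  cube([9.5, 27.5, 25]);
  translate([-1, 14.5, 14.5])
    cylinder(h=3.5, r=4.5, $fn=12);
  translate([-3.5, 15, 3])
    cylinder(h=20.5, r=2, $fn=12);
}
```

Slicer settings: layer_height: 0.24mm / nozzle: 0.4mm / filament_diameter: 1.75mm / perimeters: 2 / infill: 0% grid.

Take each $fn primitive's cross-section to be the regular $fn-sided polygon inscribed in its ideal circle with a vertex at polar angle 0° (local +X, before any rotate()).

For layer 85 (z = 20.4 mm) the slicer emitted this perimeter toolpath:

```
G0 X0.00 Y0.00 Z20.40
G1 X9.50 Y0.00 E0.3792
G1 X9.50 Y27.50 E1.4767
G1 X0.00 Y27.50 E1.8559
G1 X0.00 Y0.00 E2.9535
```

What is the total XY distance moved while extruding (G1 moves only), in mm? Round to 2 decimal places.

Sum the Euclidean lengths of each G1 segment: total = 74.00 mm.

74.00 mm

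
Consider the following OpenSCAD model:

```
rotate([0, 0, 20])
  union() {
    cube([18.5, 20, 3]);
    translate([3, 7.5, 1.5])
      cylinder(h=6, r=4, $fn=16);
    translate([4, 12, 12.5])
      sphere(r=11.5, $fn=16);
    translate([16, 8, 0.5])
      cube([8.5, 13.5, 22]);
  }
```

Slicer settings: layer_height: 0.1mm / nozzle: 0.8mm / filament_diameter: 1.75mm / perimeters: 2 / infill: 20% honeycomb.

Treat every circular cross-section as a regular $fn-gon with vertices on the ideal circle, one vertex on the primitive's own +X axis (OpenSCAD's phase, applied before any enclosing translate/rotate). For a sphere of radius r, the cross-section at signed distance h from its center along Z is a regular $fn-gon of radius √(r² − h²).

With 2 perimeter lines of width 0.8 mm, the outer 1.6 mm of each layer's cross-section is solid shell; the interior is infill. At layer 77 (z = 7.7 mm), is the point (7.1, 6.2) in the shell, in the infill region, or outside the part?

At z = 7.7 mm: the cube is not intersected at this z (z outside [0, 3]); the cylinder at (3, 7.5) is not intersected at this z (z outside [1.5, 7.5]); the r=11.5 sphere at (4, 12) contributes a regular 16-gon of circumradius √(11.5²−4.8²) = 10.450; the 8.5×13.5 cube at (16, 8) contributes its full rectangle; Merging all regions: the 2 present regions are separate (no shared area or edge), so areas and boundary lengths simply add and each stays a separate island — 2 connected regions; (rotated 20° about Z; rotation is an isometry so areas/perimeters/island counts are preserved). Overall, the cross-section has 2 separate islands. Undo the 20° rotation: the query point maps to (8.792, 3.398) in the un-rotated model frame. The nearest boundary edge runs (11.39, 4.61)→(8.00, 2.35); distance from the point to it = 0.43 mm. (Shell/infill is judged within the island containing the point — the largest one.) The point is inside the cross-section, 0.43 mm from the nearest boundary — within the 1.6 mm shell band (2 × 0.8).

shell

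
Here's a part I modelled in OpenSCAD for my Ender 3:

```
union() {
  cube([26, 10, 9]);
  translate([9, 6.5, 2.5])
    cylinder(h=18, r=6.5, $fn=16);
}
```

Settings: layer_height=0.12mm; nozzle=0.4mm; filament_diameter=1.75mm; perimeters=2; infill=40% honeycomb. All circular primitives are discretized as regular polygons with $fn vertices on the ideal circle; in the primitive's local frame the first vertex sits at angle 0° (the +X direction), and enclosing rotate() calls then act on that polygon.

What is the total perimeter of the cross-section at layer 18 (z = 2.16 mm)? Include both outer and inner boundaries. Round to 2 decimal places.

72.00 mm

At z = 2.16 mm: the cube (footprint 26×10) is included at this height (perimeter 72.00 mm); the cylinder at (9, 6.5) does not reach this height (z outside [2.5, 20.5]); Taking the union: only the 26×10 cube is present, so the union is just that shape — boundary = 72.00 mm. Overall, the cross-section is a single solid region. Total boundary length (outer) = 72.00 mm.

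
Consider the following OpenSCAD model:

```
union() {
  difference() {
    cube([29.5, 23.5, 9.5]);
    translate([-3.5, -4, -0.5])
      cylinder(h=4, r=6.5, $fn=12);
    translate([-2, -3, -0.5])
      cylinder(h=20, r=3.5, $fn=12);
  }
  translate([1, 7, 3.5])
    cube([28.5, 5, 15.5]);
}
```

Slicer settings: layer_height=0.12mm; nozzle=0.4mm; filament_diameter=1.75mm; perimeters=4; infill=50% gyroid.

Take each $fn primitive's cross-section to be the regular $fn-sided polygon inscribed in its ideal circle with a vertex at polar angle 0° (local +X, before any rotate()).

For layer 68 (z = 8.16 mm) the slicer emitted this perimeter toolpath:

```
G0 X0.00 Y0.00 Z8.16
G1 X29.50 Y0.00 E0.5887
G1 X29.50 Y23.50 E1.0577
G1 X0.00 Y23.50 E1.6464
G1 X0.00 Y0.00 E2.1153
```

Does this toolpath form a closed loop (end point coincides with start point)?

yes

Start point (G0): (0.00, 0.00). End point (last G1): the path returns to the start — closed.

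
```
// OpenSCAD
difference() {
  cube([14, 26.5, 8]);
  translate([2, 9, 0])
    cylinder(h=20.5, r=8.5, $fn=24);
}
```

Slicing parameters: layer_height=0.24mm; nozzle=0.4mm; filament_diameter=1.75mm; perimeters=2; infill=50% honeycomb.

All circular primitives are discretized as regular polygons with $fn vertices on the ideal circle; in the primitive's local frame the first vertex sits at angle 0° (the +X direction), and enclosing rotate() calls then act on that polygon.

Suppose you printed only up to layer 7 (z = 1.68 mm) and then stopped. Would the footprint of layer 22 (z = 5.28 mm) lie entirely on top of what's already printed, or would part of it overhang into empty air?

entirely on top

Compare the two slices. At z = 1.68: the cube is present — its section is the full 14×26.5 rectangle (area 371.00 mm²); the r=8.5 cylinder at (2, 9) contributes a regular 24-gon of circumradius 8.5 (area = (24/2)·8.500²·sin(360°/24) = 224.40 mm²); After the difference (first − rest): starting from the 14×26.5 cube (371.00 mm²), the r=8.5 cylinder at (2, 9) partially overlaps it — only the 145.67 mm² overlap (of its 224.40 mm²) is removed, clipping the outline — area = 225.33 mm². At z = 5.28: the cube is present — its section is the full 14×26.5 rectangle (area 371.00 mm²); the r=8.5 cylinder at (2, 9) gives a regular 24-gon of circumradius 8.5 (constant along its height) (area = (24/2)·8.500²·sin(360°/24) = 224.40 mm²); Taking the first minus the rest: starting from the 14×26.5 cube (371.00 mm²), the r=8.5 cylinder at (2, 9) partially overlaps it — only the 145.67 mm² overlap (of its 224.40 mm²) is removed, clipping the outline — area = 225.33 mm². Checking containment: the cross-section at z = 5.28 is a subset of the cross-section at z = 1.68.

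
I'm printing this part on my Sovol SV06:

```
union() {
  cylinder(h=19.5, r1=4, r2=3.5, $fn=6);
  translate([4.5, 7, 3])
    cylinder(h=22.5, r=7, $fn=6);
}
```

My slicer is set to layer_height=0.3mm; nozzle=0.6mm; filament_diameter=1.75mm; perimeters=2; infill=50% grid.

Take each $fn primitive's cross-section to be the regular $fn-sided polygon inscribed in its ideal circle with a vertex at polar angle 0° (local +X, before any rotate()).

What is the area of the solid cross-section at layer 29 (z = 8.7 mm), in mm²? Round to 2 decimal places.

159.15 mm²

At z = 8.7 mm: the cone contributes a regular 6-gon of circumradius 3.777 (interpolated between r1=4 and r2=3.5 at t=0.446) (area = (6/2)·3.777²·sin(360°/6) = 37.06 mm²); the r=7 cylinder at (4.5, 7) contributes a regular 6-gon of circumradius 7 (area = (6/2)·7.000²·sin(360°/6) = 127.31 mm²); Taking the union: the regions partially overlap — summed areas 164.37 mm² minus the doubly-counted overlap 5.22 mm² gives 159.15 mm² — area = 159.15 mm². Overall, the cross-section is a single solid region. Net area = 159.15 mm².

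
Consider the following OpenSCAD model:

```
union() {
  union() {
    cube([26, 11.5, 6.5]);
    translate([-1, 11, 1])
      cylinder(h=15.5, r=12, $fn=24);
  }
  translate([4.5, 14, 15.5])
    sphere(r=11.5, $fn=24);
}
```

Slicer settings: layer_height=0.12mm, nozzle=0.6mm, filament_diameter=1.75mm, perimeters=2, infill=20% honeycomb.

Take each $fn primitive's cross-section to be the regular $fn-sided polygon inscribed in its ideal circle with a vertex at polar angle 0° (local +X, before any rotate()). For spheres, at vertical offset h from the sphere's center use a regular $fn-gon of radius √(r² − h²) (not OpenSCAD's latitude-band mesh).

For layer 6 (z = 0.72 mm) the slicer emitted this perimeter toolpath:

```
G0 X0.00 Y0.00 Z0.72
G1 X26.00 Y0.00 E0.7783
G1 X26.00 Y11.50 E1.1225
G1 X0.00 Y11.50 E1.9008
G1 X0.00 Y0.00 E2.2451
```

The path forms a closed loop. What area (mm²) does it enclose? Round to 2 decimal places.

Apply the shoelace formula to the sequence of (X, Y) vertices; enclosed area = 299.00 mm².

299.00 mm²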